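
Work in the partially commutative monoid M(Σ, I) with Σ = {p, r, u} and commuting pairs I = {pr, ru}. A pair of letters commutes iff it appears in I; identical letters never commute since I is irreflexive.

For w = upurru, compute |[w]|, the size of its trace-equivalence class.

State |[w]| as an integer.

0(u) covers ∅
1(p) covers 0:u
2(u) covers 1:p
3(r) covers ∅
4(r) covers 3:r
5(u) covers 2:u
floor of heap: 0:u, 3:r
completions by unplaced set U, small U first (add the entries for U minus each lowest piece of U):
  |U|=1: {4}:1  {5}:1
  |U|=2: {2,5}:1  {3,4}:1  {4,5}:2
  |U|=3: {1,2,5}:1  {2,4,5}:3  {3,4,5}:3
  |U|=4: {0,1,2,5}:1  {1,2,4,5}:4  {2,3,4,5}:6
  start at 0(u): 10
  start at 3(r): 5
sum over floor = 15

15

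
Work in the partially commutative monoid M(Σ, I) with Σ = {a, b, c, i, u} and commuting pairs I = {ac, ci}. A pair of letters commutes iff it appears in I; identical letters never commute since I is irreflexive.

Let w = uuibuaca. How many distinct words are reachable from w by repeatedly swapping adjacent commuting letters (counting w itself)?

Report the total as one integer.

0(u) covers ∅
1(u) covers 0:u
2(i) covers 1:u
3(b) covers 2:i
4(u) covers 3:b
5(a) covers 4:u
6(c) covers 4:u
7(a) covers 5:a
floor of heap: 0:u
completions by unplaced set U, small U first (add the entries for U minus each lowest piece of U):
  |U|=1: {6}:1  {7}:1
  |U|=2: {5,7}:1  {6,7}:2
  |U|=3: {5,6,7}:3
  |U|=4: {4,5,6,7}:3
  |U|=5: {3,4,5,6,7}:3
  |U|=6: {2,3,4,5,6,7}:3
  start at 0(u): 3

3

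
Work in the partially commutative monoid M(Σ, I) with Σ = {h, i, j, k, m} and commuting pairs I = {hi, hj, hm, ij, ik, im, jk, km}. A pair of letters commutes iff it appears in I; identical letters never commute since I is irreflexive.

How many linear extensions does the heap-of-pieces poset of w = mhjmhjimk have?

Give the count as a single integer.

504

piece 0:m — minimal
piece 1:h — minimal
piece 2:j rests on {0:m}
piece 3:m rests on {2:j}
piece 4:h rests on {1:h}
piece 5:j rests on {3:m}
piece 6:i — minimal
piece 7:m rests on {5:j}
piece 8:k rests on {4:h}
minimal pieces: {0:m, 1:h, 6:i}
ways to finish when only these pieces remain (= sum over removing one remaining piece with nothing left below it):
  1 left: {6}→1  {7}→1  {8}→1
  2 left: {4,8}→1  {5,7}→1  {6,7}→2  {6,8}→2  {7,8}→2
  3 left: {1,4,8}→1  {3,5,7}→1  {4,6,8}→3  {4,7,8}→3  {5,6,7}→3  {5,7,8}→3  {6,7,8}→6
  4 left: {1,4,6,8}→4  {1,4,7,8}→4  {2,3,5,7}→1  {3,5,6,7}→4  {3,5,7,8}→4  {4,5,7,8}→6  {4,6,7,8}→12  {5,6,7,8}→12
  5 left: {0,2,3,5,7}→1  {1,4,5,7,8}→10  {1,4,6,7,8}→20  {2,3,5,6,7}→5  {2,3,5,7,8}→5  {3,4,5,7,8}→10  {3,5,6,7,8}→20  {4,5,6,7,8}→30
  6 left: {0,2,3,5,6,7}→6  {0,2,3,5,7,8}→6  {1,3,4,5,7,8}→20  {1,4,5,6,7,8}→60  {2,3,4,5,7,8}→15  {2,3,5,6,7,8}→30  {3,4,5,6,7,8}→60
  7 left: {0,2,3,4,5,7,8}→21  {0,2,3,5,6,7,8}→42  {1,2,3,4,5,7,8}→35  {1,3,4,5,6,7,8}→140  {2,3,4,5,6,7,8}→105
  placing 0:m first → 280 extensions
  placing 1:h first → 168 extensions
  placing 6:i first → 56 extensions
total linear extensions = 504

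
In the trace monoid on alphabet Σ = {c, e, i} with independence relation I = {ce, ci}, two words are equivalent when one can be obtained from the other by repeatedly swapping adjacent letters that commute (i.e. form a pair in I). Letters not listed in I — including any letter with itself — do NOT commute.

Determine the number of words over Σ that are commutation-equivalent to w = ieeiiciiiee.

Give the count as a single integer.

0(i) covers ∅
1(e) covers 0:i
2(e) covers 1:e
3(i) covers 2:e
4(i) covers 3:i
5(c) covers ∅
6(i) covers 4:i
7(i) covers 6:i
8(i) covers 7:i
9(e) covers 8:i
10(e) covers 9:e
floor of heap: 0:i, 5:c
completions by unplaced set U, small U first (add the entries for U minus each lowest piece of U):
  |U|=1: {5}:1  {10}:1
  |U|=2: {5,10}:2  {9,10}:1
  |U|=3: {5,9,10}:3  {8,9,10}:1
  |U|=4: {5,8,9,10}:4  {7,8,9,10}:1
  |U|=5: {5,7,8,9,10}:5  {6,7,8,9,10}:1
  |U|=6: {4,6,7,8,9,10}:1  {5,6,7,8,9,10}:6
  |U|=7: {3,4,6,7,8,9,10}:1  {4,5,6,7,8,9,10}:7
  |U|=8: {2,3,4,6,7,8,9,10}:1  {3,4,5,6,7,8,9,10}:8
  |U|=9: {1,2,3,4,6,7,8,9,10}:1  {2,3,4,5,6,7,8,9,10}:9
  start at 0(i): 10
  start at 5(c): 1
sum over floor = 11

11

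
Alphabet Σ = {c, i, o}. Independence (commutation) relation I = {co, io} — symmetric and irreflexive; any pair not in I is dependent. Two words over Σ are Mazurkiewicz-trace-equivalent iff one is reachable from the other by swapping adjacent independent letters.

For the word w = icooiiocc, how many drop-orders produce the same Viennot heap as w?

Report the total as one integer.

drop 0:i onto floor
drop 1:c onto {0:i}
drop 2:o onto floor
drop 3:o onto {2:o}
drop 4:i onto {1:c}
drop 5:i onto {4:i}
drop 6:o onto {3:o}
drop 7:c onto {5:i}
drop 8:c onto {7:c}
ground layer = {0:i, 2:o}
drop-orders for the pieces not yet dropped (sum over which currently-grounded one goes next):
  1 to go: {6} 1  {8} 1
  2 to go: {3,6} 1  {6,8} 2  {7,8} 1
  3 to go: {2,3,6} 1  {3,6,8} 3  {5,7,8} 1  {6,7,8} 3
  4 to go: {2,3,6,8} 4  {3,6,7,8} 6  {4,5,7,8} 1  {5,6,7,8} 4
  5 to go: {1,4,5,7,8} 1  {2,3,6,7,8} 10  {3,5,6,7,8} 10  {4,5,6,7,8} 5
  6 to go: {0,1,4,5,7,8} 1  {1,4,5,6,7,8} 6  {2,3,5,6,7,8} 20  {3,4,5,6,7,8} 15
  7 to go: {0,1,4,5,6,7,8} 7  {1,3,4,5,6,7,8} 21  {2,3,4,5,6,7,8} 35
  if 0:i drops first: 56 orders
  if 2:o drops first: 28 orders
heap linearizations: 84

84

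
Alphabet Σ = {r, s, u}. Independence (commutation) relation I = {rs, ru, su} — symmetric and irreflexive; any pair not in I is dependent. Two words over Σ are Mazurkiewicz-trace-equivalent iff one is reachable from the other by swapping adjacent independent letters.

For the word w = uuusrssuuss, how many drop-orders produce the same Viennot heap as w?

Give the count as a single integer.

2772

0(u) covers ∅
1(u) covers 0:u
2(u) covers 1:u
3(s) covers ∅
4(r) covers ∅
5(s) covers 3:s
6(s) covers 5:s
7(u) covers 2:u
8(u) covers 7:u
9(s) covers 6:s
10(s) covers 9:s
floor of heap: 0:u, 3:s, 4:r
completions by unplaced set U, small U first (add the entries for U minus each lowest piece of U):
  |U|=1: {4}:1  {8}:1  {10}:1
  |U|=2: {4,8}:2  {4,10}:2  {7,8}:1  {8,10}:2  {9,10}:1
  |U|=3: {2,7,8}:1  {4,7,8}:3  {4,8,10}:6  {4,9,10}:3  {6,9,10}:1  {7,8,10}:3  {8,9,10}:3
  |U|=4: {1,2,7,8}:1  {2,4,7,8}:4  {2,7,8,10}:4  {4,6,9,10}:4  {4,7,8,10}:12  {4,8,9,10}:12  {5,6,9,10}:1  {6,8,9,10}:4  {7,8,9,10}:6
  |U|=5: {0,1,2,7,8}:1  {1,2,4,7,8}:5  {1,2,7,8,10}:5  {2,4,7,8,10}:20  {2,7,8,9,10}:10  {3,5,6,9,10}:1  {4,5,6,9,10}:5  {4,6,8,9,10}:20  {4,7,8,9,10}:30  {5,6,8,9,10}:5  {6,7,8,9,10}:10
  |U|=6: {0,1,2,4,7,8}:6  {0,1,2,7,8,10}:6  {1,2,4,7,8,10}:30  {1,2,7,8,9,10}:15  {2,4,7,8,9,10}:60  {2,6,7,8,9,10}:20  {3,4,5,6,9,10}:6  {3,5,6,8,9,10}:6  {4,5,6,8,9,10}:30  {4,6,7,8,9,10}:60  {5,6,7,8,9,10}:15
  |U|=7: {0,1,2,4,7,8,10}:42  {0,1,2,7,8,9,10}:21  {1,2,4,7,8,9,10}:105  {1,2,6,7,8,9,10}:35  {2,4,6,7,8,9,10}:140  {2,5,6,7,8,9,10}:35  {3,4,5,6,8,9,10}:42  {3,5,6,7,8,9,10}:21  {4,5,6,7,8,9,10}:105
  |U|=8: {0,1,2,4,7,8,9,10}:168  {0,1,2,6,7,8,9,10}:56  {1,2,4,6,7,8,9,10}:280  {1,2,5,6,7,8,9,10}:70  {2,3,5,6,7,8,9,10}:56  {2,4,5,6,7,8,9,10}:280  {3,4,5,6,7,8,9,10}:168
  |U|=9: {0,1,2,4,6,7,8,9,10}:504  {0,1,2,5,6,7,8,9,10}:126  {1,2,3,5,6,7,8,9,10}:126  {1,2,4,5,6,7,8,9,10}:630  {2,3,4,5,6,7,8,9,10}:504
  start at 0(u): 1260
  start at 3(s): 1260
  start at 4(r): 252
sum over floor = 2772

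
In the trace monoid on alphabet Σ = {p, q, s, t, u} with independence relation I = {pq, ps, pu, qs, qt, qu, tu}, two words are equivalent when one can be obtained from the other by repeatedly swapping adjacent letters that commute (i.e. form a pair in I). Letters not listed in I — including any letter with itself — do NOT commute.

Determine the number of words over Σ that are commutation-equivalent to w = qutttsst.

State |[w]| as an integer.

32

#0=q has no predecessor
#1=u has no predecessor
#2=t has no predecessor
#3=t depends on [2:t]
#4=t depends on [3:t]
#5=s depends on [1:u, 4:t]
#6=s depends on [5:s]
#7=t depends on [6:s]
sources: [0:q, 1:u, 2:t]
N(rest) = Σ N(rest − s) over sources s of rest; N(one piece) = 1:
  size 1 → [0]=1  [7]=1
  size 2 → [0,7]=2  [6,7]=1
  size 3 → [0,6,7]=3  [5,6,7]=1
  size 4 → [0,5,6,7]=4  [1,5,6,7]=1  [4,5,6,7]=1
  size 5 → [0,1,5,6,7]=5  [0,4,5,6,7]=5  [1,4,5,6,7]=2  [3,4,5,6,7]=1
  size 6 → [0,1,4,5,6,7]=12  [0,3,4,5,6,7]=6  [1,3,4,5,6,7]=3  [2,3,4,5,6,7]=1
  first=0(q) contributes 4
  first=1(u) contributes 7
  first=2(t) contributes 21
|[w]| = 32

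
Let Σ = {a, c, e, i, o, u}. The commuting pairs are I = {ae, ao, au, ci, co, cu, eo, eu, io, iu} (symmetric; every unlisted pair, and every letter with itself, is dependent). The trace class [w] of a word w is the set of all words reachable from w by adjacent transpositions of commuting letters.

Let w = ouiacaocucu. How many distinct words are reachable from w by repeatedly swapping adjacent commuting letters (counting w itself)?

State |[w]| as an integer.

#0=o has no predecessor
#1=u depends on [0:o]
#2=i has no predecessor
#3=a depends on [2:i]
#4=c depends on [3:a]
#5=a depends on [4:c]
#6=o depends on [1:u]
#7=c depends on [5:a]
#8=u depends on [6:o]
#9=c depends on [7:c]
#10=u depends on [8:u]
sources: [0:o, 2:i]
N(rest) = Σ N(rest − s) over sources s of rest; N(one piece) = 1:
  size 1 → [9]=1  [10]=1
  size 2 → [7,9]=1  [8,10]=1  [9,10]=2
  size 3 → [5,7,9]=1  [6,8,10]=1  [7,9,10]=3  [8,9,10]=3
  size 4 → [1,6,8,10]=1  [4,5,7,9]=1  [5,7,9,10]=4  [6,8,9,10]=4  [7,8,9,10]=6
  size 5 → [0,1,6,8,10]=1  [1,6,8,9,10]=5  [3,4,5,7,9]=1  [4,5,7,9,10]=5  [5,7,8,9,10]=10  [6,7,8,9,10]=10
  size 6 → [0,1,6,8,9,10]=6  [1,6,7,8,9,10]=15  [2,3,4,5,7,9]=1  [3,4,5,7,9,10]=6  [4,5,7,8,9,10]=15  [5,6,7,8,9,10]=20
  size 7 → [0,1,6,7,8,9,10]=21  [1,5,6,7,8,9,10]=35  [2,3,4,5,7,9,10]=7  [3,4,5,7,8,9,10]=21  [4,5,6,7,8,9,10]=35
  size 8 → [0,1,5,6,7,8,9,10]=56  [1,4,5,6,7,8,9,10]=70  [2,3,4,5,7,8,9,10]=28  [3,4,5,6,7,8,9,10]=56
  size 9 → [0,1,4,5,6,7,8,9,10]=126  [1,3,4,5,6,7,8,9,10]=126  [2,3,4,5,6,7,8,9,10]=84
  first=0(o) contributes 210
  first=2(i) contributes 252
|[w]| = 462

462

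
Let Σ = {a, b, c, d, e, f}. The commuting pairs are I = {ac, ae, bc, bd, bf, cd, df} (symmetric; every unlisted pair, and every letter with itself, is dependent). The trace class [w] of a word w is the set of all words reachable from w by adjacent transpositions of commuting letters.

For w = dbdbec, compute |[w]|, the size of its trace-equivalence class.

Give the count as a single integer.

#0=d has no predecessor
#1=b has no predecessor
#2=d depends on [0:d]
#3=b depends on [1:b]
#4=e depends on [2:d, 3:b]
#5=c depends on [4:e]
sources: [0:d, 1:b]
N(rest) = Σ N(rest − s) over sources s of rest; N(one piece) = 1:
  size 1 → [5]=1
  size 2 → [4,5]=1
  size 3 → [2,4,5]=1  [3,4,5]=1
  size 4 → [0,2,4,5]=1  [1,3,4,5]=1  [2,3,4,5]=2
  first=0(d) contributes 3
  first=1(b) contributes 3
|[w]| = 6

6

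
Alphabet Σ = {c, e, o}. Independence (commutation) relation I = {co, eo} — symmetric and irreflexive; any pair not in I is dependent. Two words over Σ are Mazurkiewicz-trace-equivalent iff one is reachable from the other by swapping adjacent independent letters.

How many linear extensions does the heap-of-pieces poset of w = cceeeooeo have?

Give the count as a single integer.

0(c) covers ∅
1(c) covers 0:c
2(e) covers 1:c
3(e) covers 2:e
4(e) covers 3:e
5(o) covers ∅
6(o) covers 5:o
7(e) covers 4:e
8(o) covers 6:o
floor of heap: 0:c, 5:o
completions by unplaced set U, small U first (add the entries for U minus each lowest piece of U):
  |U|=1: {7}:1  {8}:1
  |U|=2: {4,7}:1  {6,8}:1  {7,8}:2
  |U|=3: {3,4,7}:1  {4,7,8}:3  {5,6,8}:1  {6,7,8}:3
  |U|=4: {2,3,4,7}:1  {3,4,7,8}:4  {4,6,7,8}:6  {5,6,7,8}:4
  |U|=5: {1,2,3,4,7}:1  {2,3,4,7,8}:5  {3,4,6,7,8}:10  {4,5,6,7,8}:10
  |U|=6: {0,1,2,3,4,7}:1  {1,2,3,4,7,8}:6  {2,3,4,6,7,8}:15  {3,4,5,6,7,8}:20
  |U|=7: {0,1,2,3,4,7,8}:7  {1,2,3,4,6,7,8}:21  {2,3,4,5,6,7,8}:35
  start at 0(c): 56
  start at 5(o): 28
sum over floor = 84

84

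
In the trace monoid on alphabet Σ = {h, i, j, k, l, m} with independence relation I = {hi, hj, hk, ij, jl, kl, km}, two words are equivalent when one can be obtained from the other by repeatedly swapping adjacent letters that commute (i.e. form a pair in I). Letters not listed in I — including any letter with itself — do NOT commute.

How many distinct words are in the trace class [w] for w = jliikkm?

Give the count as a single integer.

12

#0=j has no predecessor
#1=l has no predecessor
#2=i depends on [1:l]
#3=i depends on [2:i]
#4=k depends on [0:j, 3:i]
#5=k depends on [4:k]
#6=m depends on [0:j, 3:i]
sources: [0:j, 1:l]
N(rest) = Σ N(rest − s) over sources s of rest; N(one piece) = 1:
  size 1 → [5]=1  [6]=1
  size 2 → [4,5]=1  [5,6]=2
  size 3 → [4,5,6]=3
  size 4 → [0,4,5,6]=3  [3,4,5,6]=3
  size 5 → [0,3,4,5,6]=6  [2,3,4,5,6]=3
  first=0(j) contributes 3
  first=1(l) contributes 9
|[w]| = 12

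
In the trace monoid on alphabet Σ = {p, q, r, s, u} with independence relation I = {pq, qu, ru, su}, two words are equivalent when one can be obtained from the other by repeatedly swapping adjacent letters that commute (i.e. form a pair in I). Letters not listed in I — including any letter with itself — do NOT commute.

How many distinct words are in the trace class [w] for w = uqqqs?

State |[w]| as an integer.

5

drop 0:u onto floor
drop 1:q onto floor
drop 2:q onto {1:q}
drop 3:q onto {2:q}
drop 4:s onto {3:q}
ground layer = {0:u, 1:q}
drop-orders for the pieces not yet dropped (sum over which currently-grounded one goes next):
  1 to go: {0} 1  {4} 1
  2 to go: {0,4} 2  {3,4} 1
  3 to go: {0,3,4} 3  {2,3,4} 1
  if 0:u drops first: 1 orders
  if 1:q drops first: 4 orders
heap linearizations: 5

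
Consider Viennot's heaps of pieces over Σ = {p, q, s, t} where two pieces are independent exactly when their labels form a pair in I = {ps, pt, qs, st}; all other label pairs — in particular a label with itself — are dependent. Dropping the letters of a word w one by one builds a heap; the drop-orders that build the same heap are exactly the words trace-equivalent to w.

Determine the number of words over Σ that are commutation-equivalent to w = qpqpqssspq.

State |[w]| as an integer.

0(q) covers ∅
1(p) covers 0:q
2(q) covers 1:p
3(p) covers 2:q
4(q) covers 3:p
5(s) covers ∅
6(s) covers 5:s
7(s) covers 6:s
8(p) covers 4:q
9(q) covers 8:p
floor of heap: 0:q, 5:s
completions by unplaced set U, small U first (add the entries for U minus each lowest piece of U):
  |U|=1: {7}:1  {9}:1
  |U|=2: {6,7}:1  {7,9}:2  {8,9}:1
  |U|=3: {4,8,9}:1  {5,6,7}:1  {6,7,9}:3  {7,8,9}:3
  |U|=4: {3,4,8,9}:1  {4,7,8,9}:4  {5,6,7,9}:4  {6,7,8,9}:6
  |U|=5: {2,3,4,8,9}:1  {3,4,7,8,9}:5  {4,6,7,8,9}:10  {5,6,7,8,9}:10
  |U|=6: {1,2,3,4,8,9}:1  {2,3,4,7,8,9}:6  {3,4,6,7,8,9}:15  {4,5,6,7,8,9}:20
  |U|=7: {0,1,2,3,4,8,9}:1  {1,2,3,4,7,8,9}:7  {2,3,4,6,7,8,9}:21  {3,4,5,6,7,8,9}:35
  |U|=8: {0,1,2,3,4,7,8,9}:8  {1,2,3,4,6,7,8,9}:28  {2,3,4,5,6,7,8,9}:56
  start at 0(q): 84
  start at 5(s): 36
sum over floor = 120

120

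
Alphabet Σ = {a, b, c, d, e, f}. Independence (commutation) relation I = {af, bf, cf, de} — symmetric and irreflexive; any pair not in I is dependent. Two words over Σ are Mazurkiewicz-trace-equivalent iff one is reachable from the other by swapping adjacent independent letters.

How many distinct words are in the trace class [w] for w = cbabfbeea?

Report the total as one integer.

6

piece 0:c — minimal
piece 1:b rests on {0:c}
piece 2:a rests on {1:b}
piece 3:b rests on {2:a}
piece 4:f — minimal
piece 5:b rests on {3:b}
piece 6:e rests on {4:f, 5:b}
piece 7:e rests on {6:e}
piece 8:a rests on {7:e}
minimal pieces: {0:c, 4:f}
ways to finish when only these pieces remain (= sum over removing one remaining piece with nothing left below it):
  1 left: {8}→1
  2 left: {7,8}→1
  3 left: {6,7,8}→1
  4 left: {4,6,7,8}→1  {5,6,7,8}→1
  5 left: {3,5,6,7,8}→1  {4,5,6,7,8}→2
  6 left: {2,3,5,6,7,8}→1  {3,4,5,6,7,8}→3
  7 left: {1,2,3,5,6,7,8}→1  {2,3,4,5,6,7,8}→4
  placing 0:c first → 5 extensions
  placing 4:f first → 1 extensions
total linear extensions = 6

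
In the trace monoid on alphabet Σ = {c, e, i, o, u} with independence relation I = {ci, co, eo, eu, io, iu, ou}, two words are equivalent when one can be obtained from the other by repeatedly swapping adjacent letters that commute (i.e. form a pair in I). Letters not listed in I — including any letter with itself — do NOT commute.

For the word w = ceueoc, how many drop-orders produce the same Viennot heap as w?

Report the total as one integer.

18

0(c) covers ∅
1(e) covers 0:c
2(u) covers 0:c
3(e) covers 1:e
4(o) covers ∅
5(c) covers 2:u, 3:e
floor of heap: 0:c, 4:o
completions by unplaced set U, small U first (add the entries for U minus each lowest piece of U):
  |U|=1: {4}:1  {5}:1
  |U|=2: {2,5}:1  {3,5}:1  {4,5}:2
  |U|=3: {1,3,5}:1  {2,3,5}:2  {2,4,5}:3  {3,4,5}:3
  |U|=4: {1,2,3,5}:3  {1,3,4,5}:4  {2,3,4,5}:8
  start at 0(c): 15
  start at 4(o): 3
sum over floor = 18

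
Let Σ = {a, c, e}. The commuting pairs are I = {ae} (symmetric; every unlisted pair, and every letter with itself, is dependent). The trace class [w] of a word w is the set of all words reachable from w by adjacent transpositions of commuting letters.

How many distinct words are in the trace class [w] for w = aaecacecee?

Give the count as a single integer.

3

piece 0:a — minimal
piece 1:a rests on {0:a}
piece 2:e — minimal
piece 3:c rests on {1:a, 2:e}
piece 4:a rests on {3:c}
piece 5:c rests on {4:a}
piece 6:e rests on {5:c}
piece 7:c rests on {6:e}
piece 8:e rests on {7:c}
piece 9:e rests on {8:e}
minimal pieces: {0:a, 2:e}
ways to finish when only these pieces remain (= sum over removing one remaining piece with nothing left below it):
  1 left: {9}→1
  2 left: {8,9}→1
  3 left: {7,8,9}→1
  4 left: {6,7,8,9}→1
  5 left: {5,6,7,8,9}→1
  6 left: {4,5,6,7,8,9}→1
  7 left: {3,4,5,6,7,8,9}→1
  8 left: {1,3,4,5,6,7,8,9}→1  {2,3,4,5,6,7,8,9}→1
  placing 0:a first → 2 extensions
  placing 2:e first → 1 extensions
total linear extensions = 3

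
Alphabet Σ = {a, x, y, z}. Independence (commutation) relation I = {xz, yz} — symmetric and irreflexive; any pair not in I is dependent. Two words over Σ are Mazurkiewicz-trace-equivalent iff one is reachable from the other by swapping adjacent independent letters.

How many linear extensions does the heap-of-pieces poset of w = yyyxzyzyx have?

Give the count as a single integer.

drop 0:y onto floor
drop 1:y onto {0:y}
drop 2:y onto {1:y}
drop 3:x onto {2:y}
drop 4:z onto floor
drop 5:y onto {3:x}
drop 6:z onto {4:z}
drop 7:y onto {5:y}
drop 8:x onto {7:y}
ground layer = {0:y, 4:z}
drop-orders for the pieces not yet dropped (sum over which currently-grounded one goes next):
  1 to go: {6} 1  {8} 1
  2 to go: {4,6} 1  {6,8} 2  {7,8} 1
  3 to go: {4,6,8} 3  {5,7,8} 1  {6,7,8} 3
  4 to go: {3,5,7,8} 1  {4,6,7,8} 6  {5,6,7,8} 4
  5 to go: {2,3,5,7,8} 1  {3,5,6,7,8} 5  {4,5,6,7,8} 10
  6 to go: {1,2,3,5,7,8} 1  {2,3,5,6,7,8} 6  {3,4,5,6,7,8} 15
  7 to go: {0,1,2,3,5,7,8} 1  {1,2,3,5,6,7,8} 7  {2,3,4,5,6,7,8} 21
  if 0:y drops first: 28 orders
  if 4:z drops first: 8 orders
heap linearizations: 36

36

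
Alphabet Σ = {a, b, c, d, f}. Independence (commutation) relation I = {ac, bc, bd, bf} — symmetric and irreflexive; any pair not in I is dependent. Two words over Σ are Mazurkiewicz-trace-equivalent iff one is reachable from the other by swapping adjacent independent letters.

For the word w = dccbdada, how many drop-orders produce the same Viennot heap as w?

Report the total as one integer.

drop 0:d onto floor
drop 1:c onto {0:d}
drop 2:c onto {1:c}
drop 3:b onto floor
drop 4:d onto {2:c}
drop 5:a onto {3:b, 4:d}
drop 6:d onto {5:a}
drop 7:a onto {6:d}
ground layer = {0:d, 3:b}
drop-orders for the pieces not yet dropped (sum over which currently-grounded one goes next):
  1 to go: {7} 1
  2 to go: {6,7} 1
  3 to go: {5,6,7} 1
  4 to go: {3,5,6,7} 1  {4,5,6,7} 1
  5 to go: {2,4,5,6,7} 1  {3,4,5,6,7} 2
  6 to go: {1,2,4,5,6,7} 1  {2,3,4,5,6,7} 3
  if 0:d drops first: 4 orders
  if 3:b drops first: 1 orders
heap linearizations: 5

5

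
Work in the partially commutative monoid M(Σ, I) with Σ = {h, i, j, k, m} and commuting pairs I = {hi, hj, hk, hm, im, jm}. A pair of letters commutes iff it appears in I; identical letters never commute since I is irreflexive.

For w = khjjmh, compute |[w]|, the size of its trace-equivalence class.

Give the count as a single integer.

piece 0:k — minimal
piece 1:h — minimal
piece 2:j rests on {0:k}
piece 3:j rests on {2:j}
piece 4:m rests on {0:k}
piece 5:h rests on {1:h}
minimal pieces: {0:k, 1:h}
ways to finish when only these pieces remain (= sum over removing one remaining piece with nothing left below it):
  1 left: {3}→1  {4}→1  {5}→1
  2 left: {1,5}→1  {2,3}→1  {3,4}→2  {3,5}→2  {4,5}→2
  3 left: {1,3,5}→3  {1,4,5}→3  {2,3,4}→3  {2,3,5}→3  {3,4,5}→6
  4 left: {0,2,3,4}→3  {1,2,3,5}→6  {1,3,4,5}→12  {2,3,4,5}→12
  placing 0:k first → 30 extensions
  placing 1:h first → 15 extensions
total linear extensions = 45

45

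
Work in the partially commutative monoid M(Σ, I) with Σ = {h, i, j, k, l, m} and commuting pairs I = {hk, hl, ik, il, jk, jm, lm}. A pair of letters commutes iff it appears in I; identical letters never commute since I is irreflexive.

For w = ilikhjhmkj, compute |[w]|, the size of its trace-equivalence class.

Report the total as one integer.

0(i) covers ∅
1(l) covers ∅
2(i) covers 0:i
3(k) covers 1:l
4(h) covers 2:i
5(j) covers 1:l, 4:h
6(h) covers 5:j
7(m) covers 3:k, 6:h
8(k) covers 7:m
9(j) covers 6:h
floor of heap: 0:i, 1:l
completions by unplaced set U, small U first (add the entries for U minus each lowest piece of U):
  |U|=1: {8}:1  {9}:1
  |U|=2: {7,8}:1  {8,9}:2
  |U|=3: {3,7,8}:1  {7,8,9}:3
  |U|=4: {3,7,8,9}:4  {6,7,8,9}:3
  |U|=5: {3,6,7,8,9}:7  {5,6,7,8,9}:3
  |U|=6: {3,5,6,7,8,9}:10  {4,5,6,7,8,9}:3
  |U|=7: {1,3,5,6,7,8,9}:10  {2,4,5,6,7,8,9}:3  {3,4,5,6,7,8,9}:13
  |U|=8: {0,2,4,5,6,7,8,9}:3  {1,3,4,5,6,7,8,9}:23  {2,3,4,5,6,7,8,9}:16
  start at 0(i): 39
  start at 1(l): 19
sum over floor = 58

58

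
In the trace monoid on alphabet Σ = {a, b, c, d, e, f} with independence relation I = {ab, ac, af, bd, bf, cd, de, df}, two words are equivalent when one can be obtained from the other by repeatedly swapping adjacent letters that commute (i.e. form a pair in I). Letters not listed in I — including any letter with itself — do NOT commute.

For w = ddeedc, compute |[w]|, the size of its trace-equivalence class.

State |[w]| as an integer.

20

0(d) covers ∅
1(d) covers 0:d
2(e) covers ∅
3(e) covers 2:e
4(d) covers 1:d
5(c) covers 3:e
floor of heap: 0:d, 2:e
completions by unplaced set U, small U first (add the entries for U minus each lowest piece of U):
  |U|=1: {4}:1  {5}:1
  |U|=2: {1,4}:1  {3,5}:1  {4,5}:2
  |U|=3: {0,1,4}:1  {1,4,5}:3  {2,3,5}:1  {3,4,5}:3
  |U|=4: {0,1,4,5}:4  {1,3,4,5}:6  {2,3,4,5}:4
  start at 0(d): 10
  start at 2(e): 10
sum over floor = 20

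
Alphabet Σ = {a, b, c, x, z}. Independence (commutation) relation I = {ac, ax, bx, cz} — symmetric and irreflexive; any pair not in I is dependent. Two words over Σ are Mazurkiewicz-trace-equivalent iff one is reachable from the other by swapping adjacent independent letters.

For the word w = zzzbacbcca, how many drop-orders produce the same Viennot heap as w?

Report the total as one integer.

6

0(z) covers ∅
1(z) covers 0:z
2(z) covers 1:z
3(b) covers 2:z
4(a) covers 3:b
5(c) covers 3:b
6(b) covers 4:a, 5:c
7(c) covers 6:b
8(c) covers 7:c
9(a) covers 6:b
floor of heap: 0:z
completions by unplaced set U, small U first (add the entries for U minus each lowest piece of U):
  |U|=1: {8}:1  {9}:1
  |U|=2: {7,8}:1  {8,9}:2
  |U|=3: {7,8,9}:3
  |U|=4: {6,7,8,9}:3
  |U|=5: {4,6,7,8,9}:3  {5,6,7,8,9}:3
  |U|=6: {4,5,6,7,8,9}:6
  |U|=7: {3,4,5,6,7,8,9}:6
  |U|=8: {2,3,4,5,6,7,8,9}:6
  start at 0(z): 6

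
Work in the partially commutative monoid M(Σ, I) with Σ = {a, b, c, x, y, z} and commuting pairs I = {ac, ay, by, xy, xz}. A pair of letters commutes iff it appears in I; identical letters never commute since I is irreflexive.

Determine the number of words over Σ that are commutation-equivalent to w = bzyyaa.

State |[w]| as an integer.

drop 0:b onto floor
drop 1:z onto {0:b}
drop 2:y onto {1:z}
drop 3:y onto {2:y}
drop 4:a onto {1:z}
drop 5:a onto {4:a}
ground layer = {0:b}
drop-orders for the pieces not yet dropped (sum over which currently-grounded one goes next):
  1 to go: {3} 1  {5} 1
  2 to go: {2,3} 1  {3,5} 2  {4,5} 1
  3 to go: {2,3,5} 3  {3,4,5} 3
  4 to go: {2,3,4,5} 6
  if 0:b drops first: 6 orders

6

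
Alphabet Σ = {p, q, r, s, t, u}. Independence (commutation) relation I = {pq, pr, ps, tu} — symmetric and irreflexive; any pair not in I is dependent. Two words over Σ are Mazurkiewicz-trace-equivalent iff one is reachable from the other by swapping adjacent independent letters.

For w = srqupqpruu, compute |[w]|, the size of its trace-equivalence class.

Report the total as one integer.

6

drop 0:s onto floor
drop 1:r onto {0:s}
drop 2:q onto {1:r}
drop 3:u onto {2:q}
drop 4:p onto {3:u}
drop 5:q onto {3:u}
drop 6:p onto {4:p}
drop 7:r onto {5:q}
drop 8:u onto {6:p, 7:r}
drop 9:u onto {8:u}
ground layer = {0:s}
drop-orders for the pieces not yet dropped (sum over which currently-grounded one goes next):
  1 to go: {9} 1
  2 to go: {8,9} 1
  3 to go: {6,8,9} 1  {7,8,9} 1
  4 to go: {4,6,8,9} 1  {5,7,8,9} 1  {6,7,8,9} 2
  5 to go: {4,6,7,8,9} 3  {5,6,7,8,9} 3
  6 to go: {4,5,6,7,8,9} 6
  7 to go: {3,4,5,6,7,8,9} 6
  8 to go: {2,3,4,5,6,7,8,9} 6
  if 0:s drops first: 6 orders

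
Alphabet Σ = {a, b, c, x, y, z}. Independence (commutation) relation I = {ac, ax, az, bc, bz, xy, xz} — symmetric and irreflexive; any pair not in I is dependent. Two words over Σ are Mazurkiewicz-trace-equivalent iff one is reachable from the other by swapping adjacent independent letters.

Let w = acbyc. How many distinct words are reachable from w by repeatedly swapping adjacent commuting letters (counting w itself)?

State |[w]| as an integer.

3

0(a) covers ∅
1(c) covers ∅
2(b) covers 0:a
3(y) covers 1:c, 2:b
4(c) covers 3:y
floor of heap: 0:a, 1:c
completions by unplaced set U, small U first (add the entries for U minus each lowest piece of U):
  |U|=1: {4}:1
  |U|=2: {3,4}:1
  |U|=3: {1,3,4}:1  {2,3,4}:1
  start at 0(a): 2
  start at 1(c): 1
sum over floor = 3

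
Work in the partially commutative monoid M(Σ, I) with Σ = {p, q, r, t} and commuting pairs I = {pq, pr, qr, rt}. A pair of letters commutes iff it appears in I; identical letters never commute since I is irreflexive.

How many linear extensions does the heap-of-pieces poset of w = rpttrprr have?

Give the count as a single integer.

0(r) covers ∅
1(p) covers ∅
2(t) covers 1:p
3(t) covers 2:t
4(r) covers 0:r
5(p) covers 3:t
6(r) covers 4:r
7(r) covers 6:r
floor of heap: 0:r, 1:p
completions by unplaced set U, small U first (add the entries for U minus each lowest piece of U):
  |U|=1: {5}:1  {7}:1
  |U|=2: {3,5}:1  {5,7}:2  {6,7}:1
  |U|=3: {2,3,5}:1  {3,5,7}:3  {4,6,7}:1  {5,6,7}:3
  |U|=4: {0,4,6,7}:1  {1,2,3,5}:1  {2,3,5,7}:4  {3,5,6,7}:6  {4,5,6,7}:4
  |U|=5: {0,4,5,6,7}:5  {1,2,3,5,7}:5  {2,3,5,6,7}:10  {3,4,5,6,7}:10
  |U|=6: {0,3,4,5,6,7}:15  {1,2,3,5,6,7}:15  {2,3,4,5,6,7}:20
  start at 0(r): 35
  start at 1(p): 35
sum over floor = 70

70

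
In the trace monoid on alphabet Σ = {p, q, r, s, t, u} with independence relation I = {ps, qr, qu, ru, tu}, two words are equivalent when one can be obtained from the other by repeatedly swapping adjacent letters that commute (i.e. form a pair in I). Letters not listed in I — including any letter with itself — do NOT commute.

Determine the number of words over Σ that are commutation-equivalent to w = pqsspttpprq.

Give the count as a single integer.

6

#0=p has no predecessor
#1=q depends on [0:p]
#2=s depends on [1:q]
#3=s depends on [2:s]
#4=p depends on [1:q]
#5=t depends on [3:s, 4:p]
#6=t depends on [5:t]
#7=p depends on [6:t]
#8=p depends on [7:p]
#9=r depends on [8:p]
#10=q depends on [8:p]
sources: [0:p]
N(rest) = Σ N(rest − s) over sources s of rest; N(one piece) = 1:
  size 1 → [9]=1  [10]=1
  size 2 → [9,10]=2
  size 3 → [8,9,10]=2
  size 4 → [7,8,9,10]=2
  size 5 → [6,7,8,9,10]=2
  size 6 → [5,6,7,8,9,10]=2
  size 7 → [3,5,6,7,8,9,10]=2  [4,5,6,7,8,9,10]=2
  size 8 → [2,3,5,6,7,8,9,10]=2  [3,4,5,6,7,8,9,10]=4
  size 9 → [2,3,4,5,6,7,8,9,10]=6
  first=0(p) contributes 6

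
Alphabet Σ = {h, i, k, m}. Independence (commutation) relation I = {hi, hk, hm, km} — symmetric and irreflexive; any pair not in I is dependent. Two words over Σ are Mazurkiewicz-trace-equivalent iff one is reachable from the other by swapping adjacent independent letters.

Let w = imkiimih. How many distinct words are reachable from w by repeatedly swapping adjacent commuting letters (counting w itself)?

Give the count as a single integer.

#0=i has no predecessor
#1=m depends on [0:i]
#2=k depends on [0:i]
#3=i depends on [1:m, 2:k]
#4=i depends on [3:i]
#5=m depends on [4:i]
#6=i depends on [5:m]
#7=h has no predecessor
sources: [0:i, 7:h]
N(rest) = Σ N(rest − s) over sources s of rest; N(one piece) = 1:
  size 1 → [6]=1  [7]=1
  size 2 → [5,6]=1  [6,7]=2
  size 3 → [4,5,6]=1  [5,6,7]=3
  size 4 → [3,4,5,6]=1  [4,5,6,7]=4
  size 5 → [1,3,4,5,6]=1  [2,3,4,5,6]=1  [3,4,5,6,7]=5
  size 6 → [1,2,3,4,5,6]=2  [1,3,4,5,6,7]=6  [2,3,4,5,6,7]=6
  first=0(i) contributes 14
  first=7(h) contributes 2
|[w]| = 16

16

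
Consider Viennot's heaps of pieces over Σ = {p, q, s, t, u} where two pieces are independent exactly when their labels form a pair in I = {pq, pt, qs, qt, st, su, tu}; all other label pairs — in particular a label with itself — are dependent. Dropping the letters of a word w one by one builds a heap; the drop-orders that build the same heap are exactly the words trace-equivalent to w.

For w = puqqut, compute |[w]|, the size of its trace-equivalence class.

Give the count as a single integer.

#0=p has no predecessor
#1=u depends on [0:p]
#2=q depends on [1:u]
#3=q depends on [2:q]
#4=u depends on [3:q]
#5=t has no predecessor
sources: [0:p, 5:t]
N(rest) = Σ N(rest − s) over sources s of rest; N(one piece) = 1:
  size 1 → [4]=1  [5]=1
  size 2 → [3,4]=1  [4,5]=2
  size 3 → [2,3,4]=1  [3,4,5]=3
  size 4 → [1,2,3,4]=1  [2,3,4,5]=4
  first=0(p) contributes 5
  first=5(t) contributes 1
|[w]| = 6

6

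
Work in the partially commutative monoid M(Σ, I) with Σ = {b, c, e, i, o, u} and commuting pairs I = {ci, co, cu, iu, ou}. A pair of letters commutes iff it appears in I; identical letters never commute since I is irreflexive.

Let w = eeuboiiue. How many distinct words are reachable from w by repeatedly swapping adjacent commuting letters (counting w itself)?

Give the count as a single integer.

4

drop 0:e onto floor
drop 1:e onto {0:e}
drop 2:u onto {1:e}
drop 3:b onto {2:u}
drop 4:o onto {3:b}
drop 5:i onto {4:o}
drop 6:i onto {5:i}
drop 7:u onto {3:b}
drop 8:e onto {6:i, 7:u}
ground layer = {0:e}
drop-orders for the pieces not yet dropped (sum over which currently-grounded one goes next):
  1 to go: {8} 1
  2 to go: {6,8} 1  {7,8} 1
  3 to go: {5,6,8} 1  {6,7,8} 2
  4 to go: {4,5,6,8} 1  {5,6,7,8} 3
  5 to go: {4,5,6,7,8} 4
  6 to go: {3,4,5,6,7,8} 4
  7 to go: {2,3,4,5,6,7,8} 4
  if 0:e drops first: 4 orders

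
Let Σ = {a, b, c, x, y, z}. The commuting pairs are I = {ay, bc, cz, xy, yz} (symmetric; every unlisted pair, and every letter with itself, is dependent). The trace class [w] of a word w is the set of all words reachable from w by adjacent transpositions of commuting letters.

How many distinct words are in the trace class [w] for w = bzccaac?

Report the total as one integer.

6

0(b) covers ∅
1(z) covers 0:b
2(c) covers ∅
3(c) covers 2:c
4(a) covers 1:z, 3:c
5(a) covers 4:a
6(c) covers 5:a
floor of heap: 0:b, 2:c
completions by unplaced set U, small U first (add the entries for U minus each lowest piece of U):
  |U|=1: {6}:1
  |U|=2: {5,6}:1
  |U|=3: {4,5,6}:1
  |U|=4: {1,4,5,6}:1  {3,4,5,6}:1
  |U|=5: {0,1,4,5,6}:1  {1,3,4,5,6}:2  {2,3,4,5,6}:1
  start at 0(b): 3
  start at 2(c): 3
sum over floor = 6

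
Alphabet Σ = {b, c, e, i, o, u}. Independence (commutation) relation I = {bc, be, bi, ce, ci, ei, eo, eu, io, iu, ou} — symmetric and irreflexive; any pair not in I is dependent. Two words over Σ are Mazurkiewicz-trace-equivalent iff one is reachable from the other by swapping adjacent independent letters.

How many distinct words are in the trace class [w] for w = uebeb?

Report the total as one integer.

10

#0=u has no predecessor
#1=e has no predecessor
#2=b depends on [0:u]
#3=e depends on [1:e]
#4=b depends on [2:b]
sources: [0:u, 1:e]
N(rest) = Σ N(rest − s) over sources s of rest; N(one piece) = 1:
  size 1 → [3]=1  [4]=1
  size 2 → [1,3]=1  [2,4]=1  [3,4]=2
  size 3 → [0,2,4]=1  [1,3,4]=3  [2,3,4]=3
  first=0(u) contributes 6
  first=1(e) contributes 4
|[w]| = 10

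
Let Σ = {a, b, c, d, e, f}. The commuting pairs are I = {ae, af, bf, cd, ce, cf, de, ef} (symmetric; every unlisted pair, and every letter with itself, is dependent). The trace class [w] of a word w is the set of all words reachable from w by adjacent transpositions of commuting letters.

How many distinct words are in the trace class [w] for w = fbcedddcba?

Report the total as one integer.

piece 0:f — minimal
piece 1:b — minimal
piece 2:c rests on {1:b}
piece 3:e rests on {1:b}
piece 4:d rests on {0:f, 1:b}
piece 5:d rests on {4:d}
piece 6:d rests on {5:d}
piece 7:c rests on {2:c}
piece 8:b rests on {3:e, 6:d, 7:c}
piece 9:a rests on {8:b}
minimal pieces: {0:f, 1:b}
ways to finish when only these pieces remain (= sum over removing one remaining piece with nothing left below it):
  1 left: {9}→1
  2 left: {8,9}→1
  3 left: {3,8,9}→1  {6,8,9}→1  {7,8,9}→1
  4 left: {2,7,8,9}→1  {3,6,8,9}→2  {3,7,8,9}→2  {5,6,8,9}→1  {6,7,8,9}→2
  5 left: {2,3,7,8,9}→3  {2,6,7,8,9}→3  {3,5,6,8,9}→3  {3,6,7,8,9}→6  {4,5,6,8,9}→1  {5,6,7,8,9}→3
  6 left: {0,4,5,6,8,9}→1  {2,3,6,7,8,9}→12  {2,5,6,7,8,9}→6  {3,4,5,6,8,9}→4  {3,5,6,7,8,9}→12  {4,5,6,7,8,9}→4
  7 left: {0,3,4,5,6,8,9}→5  {0,4,5,6,7,8,9}→5  {2,3,5,6,7,8,9}→30  {2,4,5,6,7,8,9}→10  {3,4,5,6,7,8,9}→20
  8 left: {0,2,4,5,6,7,8,9}→15  {0,3,4,5,6,7,8,9}→30  {2,3,4,5,6,7,8,9}→60
  placing 0:f first → 60 extensions
  placing 1:b first → 105 extensions
total linear extensions = 165

165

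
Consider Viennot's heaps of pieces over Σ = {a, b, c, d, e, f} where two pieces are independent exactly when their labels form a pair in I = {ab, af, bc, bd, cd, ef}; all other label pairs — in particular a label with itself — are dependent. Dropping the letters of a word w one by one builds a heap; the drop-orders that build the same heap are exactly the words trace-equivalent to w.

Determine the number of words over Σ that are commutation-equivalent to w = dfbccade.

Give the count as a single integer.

piece 0:d — minimal
piece 1:f rests on {0:d}
piece 2:b rests on {1:f}
piece 3:c rests on {1:f}
piece 4:c rests on {3:c}
piece 5:a rests on {4:c}
piece 6:d rests on {5:a}
piece 7:e rests on {2:b, 6:d}
minimal pieces: {0:d}
ways to finish when only these pieces remain (= sum over removing one remaining piece with nothing left below it):
  1 left: {7}→1
  2 left: {2,7}→1  {6,7}→1
  3 left: {2,6,7}→2  {5,6,7}→1
  4 left: {2,5,6,7}→3  {4,5,6,7}→1
  5 left: {2,4,5,6,7}→4  {3,4,5,6,7}→1
  6 left: {2,3,4,5,6,7}→5
  placing 0:d first → 5 extensions

5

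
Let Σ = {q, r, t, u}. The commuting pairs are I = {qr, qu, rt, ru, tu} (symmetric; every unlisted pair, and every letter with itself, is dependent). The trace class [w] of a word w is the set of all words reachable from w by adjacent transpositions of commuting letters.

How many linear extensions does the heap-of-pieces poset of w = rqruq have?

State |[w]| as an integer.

30

#0=r has no predecessor
#1=q has no predecessor
#2=r depends on [0:r]
#3=u has no predecessor
#4=q depends on [1:q]
sources: [0:r, 1:q, 3:u]
N(rest) = Σ N(rest − s) over sources s of rest; N(one piece) = 1:
  size 1 → [2]=1  [3]=1  [4]=1
  size 2 → [0,2]=1  [1,4]=1  [2,3]=2  [2,4]=2  [3,4]=2
  size 3 → [0,2,3]=3  [0,2,4]=3  [1,2,4]=3  [1,3,4]=3  [2,3,4]=6
  first=0(r) contributes 12
  first=1(q) contributes 12
  first=3(u) contributes 6
|[w]| = 30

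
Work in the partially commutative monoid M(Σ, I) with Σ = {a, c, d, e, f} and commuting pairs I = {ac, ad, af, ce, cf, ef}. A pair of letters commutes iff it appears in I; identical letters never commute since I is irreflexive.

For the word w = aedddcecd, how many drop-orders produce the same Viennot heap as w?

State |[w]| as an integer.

3

drop 0:a onto floor
drop 1:e onto {0:a}
drop 2:d onto {1:e}
drop 3:d onto {2:d}
drop 4:d onto {3:d}
drop 5:c onto {4:d}
drop 6:e onto {4:d}
drop 7:c onto {5:c}
drop 8:d onto {6:e, 7:c}
ground layer = {0:a}
drop-orders for the pieces not yet dropped (sum over which currently-grounded one goes next):
  1 to go: {8} 1
  2 to go: {6,8} 1  {7,8} 1
  3 to go: {5,7,8} 1  {6,7,8} 2
  4 to go: {5,6,7,8} 3
  5 to go: {4,5,6,7,8} 3
  6 to go: {3,4,5,6,7,8} 3
  7 to go: {2,3,4,5,6,7,8} 3
  if 0:a drops first: 3 orders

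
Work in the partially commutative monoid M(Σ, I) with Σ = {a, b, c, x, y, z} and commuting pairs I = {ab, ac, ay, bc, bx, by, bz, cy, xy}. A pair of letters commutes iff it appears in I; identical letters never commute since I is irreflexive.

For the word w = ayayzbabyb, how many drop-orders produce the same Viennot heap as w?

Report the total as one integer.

drop 0:a onto floor
drop 1:y onto floor
drop 2:a onto {0:a}
drop 3:y onto {1:y}
drop 4:z onto {2:a, 3:y}
drop 5:b onto floor
drop 6:a onto {4:z}
drop 7:b onto {5:b}
drop 8:y onto {4:z}
drop 9:b onto {7:b}
ground layer = {0:a, 1:y, 5:b}
drop-orders for the pieces not yet dropped (sum over which currently-grounded one goes next):
  1 to go: {6} 1  {8} 1  {9} 1
  2 to go: {6,8} 2  {6,9} 2  {7,9} 1  {8,9} 2
  3 to go: {4,6,8} 2  {5,7,9} 1  {6,7,9} 3  {6,8,9} 6  {7,8,9} 3
  4 to go: {2,4,6,8} 2  {3,4,6,8} 2  {4,6,8,9} 8  {5,6,7,9} 4  {5,7,8,9} 4  {6,7,8,9} 12
  5 to go: {0,2,4,6,8} 2  {1,3,4,6,8} 2  {2,3,4,6,8} 4  {2,4,6,8,9} 10  {3,4,6,8,9} 10  {4,6,7,8,9} 20  {5,6,7,8,9} 20
  6 to go: {0,2,3,4,6,8} 6  {0,2,4,6,8,9} 12  {1,2,3,4,6,8} 6  {1,3,4,6,8,9} 12  {2,3,4,6,8,9} 24  {2,4,6,7,8,9} 30  {3,4,6,7,8,9} 30  {4,5,6,7,8,9} 40
  7 to go: {0,1,2,3,4,6,8} 12  {0,2,3,4,6,8,9} 42  {0,2,4,6,7,8,9} 42  {1,2,3,4,6,8,9} 42  {1,3,4,6,7,8,9} 42  {2,3,4,6,7,8,9} 84  {2,4,5,6,7,8,9} 70  {3,4,5,6,7,8,9} 70
  8 to go: {0,1,2,3,4,6,8,9} 96  {0,2,3,4,6,7,8,9} 168  {0,2,4,5,6,7,8,9} 112  {1,2,3,4,6,7,8,9} 168  {1,3,4,5,6,7,8,9} 112  {2,3,4,5,6,7,8,9} 224
  if 0:a drops first: 504 orders
  if 1:y drops first: 504 orders
  if 5:b drops first: 432 orders
heap linearizations: 1440

1440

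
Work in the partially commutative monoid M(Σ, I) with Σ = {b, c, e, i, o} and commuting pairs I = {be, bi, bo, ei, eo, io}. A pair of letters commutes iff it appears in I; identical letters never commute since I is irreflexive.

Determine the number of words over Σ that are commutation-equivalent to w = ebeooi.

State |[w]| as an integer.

0(e) covers ∅
1(b) covers ∅
2(e) covers 0:e
3(o) covers ∅
4(o) covers 3:o
5(i) covers ∅
floor of heap: 0:e, 1:b, 3:o, 5:i
completions by unplaced set U, small U first (add the entries for U minus each lowest piece of U):
  |U|=1: {1}:1  {2}:1  {4}:1  {5}:1
  |U|=2: {0,2}:1  {1,2}:2  {1,4}:2  {1,5}:2  {2,4}:2  {2,5}:2  {3,4}:1  {4,5}:2
  |U|=3: {0,1,2}:3  {0,2,4}:3  {0,2,5}:3  {1,2,4}:6  {1,2,5}:6  {1,3,4}:3  {1,4,5}:6  {2,3,4}:3  {2,4,5}:6  {3,4,5}:3
  |U|=4: {0,1,2,4}:12  {0,1,2,5}:12  {0,2,3,4}:6  {0,2,4,5}:12  {1,2,3,4}:12  {1,2,4,5}:24  {1,3,4,5}:12  {2,3,4,5}:12
  start at 0(e): 60
  start at 1(b): 30
  start at 3(o): 60
  start at 5(i): 30
sum over floor = 180

180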